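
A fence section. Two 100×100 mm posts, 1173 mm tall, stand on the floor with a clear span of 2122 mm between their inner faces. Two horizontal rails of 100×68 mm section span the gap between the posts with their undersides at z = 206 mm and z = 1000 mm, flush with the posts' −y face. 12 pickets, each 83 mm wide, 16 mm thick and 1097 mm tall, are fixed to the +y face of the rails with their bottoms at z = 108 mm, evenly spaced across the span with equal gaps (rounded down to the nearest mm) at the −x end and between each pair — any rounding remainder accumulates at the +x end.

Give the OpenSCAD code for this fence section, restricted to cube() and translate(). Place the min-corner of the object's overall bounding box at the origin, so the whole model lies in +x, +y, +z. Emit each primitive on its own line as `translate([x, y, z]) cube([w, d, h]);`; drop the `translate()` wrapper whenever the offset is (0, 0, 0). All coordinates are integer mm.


cube([100, 100, 1173]);
translate([2222, 0, 0]) cube([100, 100, 1173]);
translate([100, 0, 206]) cube([2122, 100, 68]);
translate([100, 0, 1000]) cube([2122, 100, 68]);
translate([186, 100, 108]) cube([83, 16, 1097]);
translate([355, 100, 108]) cube([83, 16, 1097]);
translate([524, 100, 108]) cube([83, 16, 1097]);
translate([693, 100, 108]) cube([83, 16, 1097]);
translate([862, 100, 108]) cube([83, 16, 1097]);
translate([1031, 100, 108]) cube([83, 16, 1097]);
translate([1200, 100, 108]) cube([83, 16, 1097]);
translate([1369, 100, 108]) cube([83, 16, 1097]);
translate([1538, 100, 108]) cube([83, 16, 1097]);
translate([1707, 100, 108]) cube([83, 16, 1097]);
translate([1876, 100, 108]) cube([83, 16, 1097]);
translate([2045, 100, 108]) cube([83, 16, 1097]);


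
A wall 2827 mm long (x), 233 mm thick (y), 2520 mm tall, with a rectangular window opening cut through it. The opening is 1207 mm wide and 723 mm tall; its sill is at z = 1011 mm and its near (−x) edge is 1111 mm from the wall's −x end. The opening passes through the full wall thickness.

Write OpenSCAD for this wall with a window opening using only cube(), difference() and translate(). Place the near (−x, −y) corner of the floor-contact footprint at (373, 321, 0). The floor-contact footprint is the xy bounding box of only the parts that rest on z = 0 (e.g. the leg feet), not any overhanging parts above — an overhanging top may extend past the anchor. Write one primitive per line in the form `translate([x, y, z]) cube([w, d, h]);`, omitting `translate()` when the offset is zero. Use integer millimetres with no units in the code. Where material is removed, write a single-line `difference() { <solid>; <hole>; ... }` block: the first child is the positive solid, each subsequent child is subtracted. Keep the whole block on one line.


difference() { translate([373, 321, 0]) cube([2827, 233, 2520]); translate([1484, 321, 1011]) cube([1207, 233, 723]); }


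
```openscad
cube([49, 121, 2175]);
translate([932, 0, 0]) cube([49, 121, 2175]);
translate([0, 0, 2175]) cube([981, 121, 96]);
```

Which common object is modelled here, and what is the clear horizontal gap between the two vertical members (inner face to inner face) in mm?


A door frame. The clear opening width is 883 mm.

Two 2175 mm tall posts with a header on top — a door frame. The left jamb is 49 mm wide at x = 0; the right jamb starts at x = 932. The clear opening is 932 − 49 = 883 mm.


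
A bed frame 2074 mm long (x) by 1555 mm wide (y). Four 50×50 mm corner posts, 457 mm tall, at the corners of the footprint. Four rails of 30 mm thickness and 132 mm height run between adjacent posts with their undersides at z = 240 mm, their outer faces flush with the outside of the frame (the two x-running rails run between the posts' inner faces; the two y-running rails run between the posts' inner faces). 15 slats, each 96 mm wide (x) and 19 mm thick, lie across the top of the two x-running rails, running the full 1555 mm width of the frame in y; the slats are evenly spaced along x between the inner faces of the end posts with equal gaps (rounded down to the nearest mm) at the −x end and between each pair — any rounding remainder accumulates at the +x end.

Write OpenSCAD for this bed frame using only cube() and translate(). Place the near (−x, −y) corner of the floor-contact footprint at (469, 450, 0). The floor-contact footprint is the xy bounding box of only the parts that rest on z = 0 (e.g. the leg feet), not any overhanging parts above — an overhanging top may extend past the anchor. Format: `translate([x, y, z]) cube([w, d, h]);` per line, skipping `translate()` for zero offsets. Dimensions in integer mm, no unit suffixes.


translate([469, 450, 0]) cube([50, 50, 457]);
translate([469, 1955, 0]) cube([50, 50, 457]);
translate([2493, 450, 0]) cube([50, 50, 457]);
translate([2493, 1955, 0]) cube([50, 50, 457]);
translate([519, 450, 240]) cube([1974, 30, 132]);
translate([519, 1975, 240]) cube([1974, 30, 132]);
translate([469, 500, 240]) cube([30, 1455, 132]);
translate([2513, 500, 240]) cube([30, 1455, 132]);
translate([552, 450, 372]) cube([96, 1555, 19]);
translate([681, 450, 372]) cube([96, 1555, 19]);
translate([810, 450, 372]) cube([96, 1555, 19]);
translate([939, 450, 372]) cube([96, 1555, 19]);
translate([1068, 450, 372]) cube([96, 1555, 19]);
translate([1197, 450, 372]) cube([96, 1555, 19]);
translate([1326, 450, 372]) cube([96, 1555, 19]);
translate([1455, 450, 372]) cube([96, 1555, 19]);
translate([1584, 450, 372]) cube([96, 1555, 19]);
translate([1713, 450, 372]) cube([96, 1555, 19]);
translate([1842, 450, 372]) cube([96, 1555, 19]);
translate([1971, 450, 372]) cube([96, 1555, 19]);
translate([2100, 450, 372]) cube([96, 1555, 19]);
translate([2229, 450, 372]) cube([96, 1555, 19]);
translate([2358, 450, 372]) cube([96, 1555, 19]);


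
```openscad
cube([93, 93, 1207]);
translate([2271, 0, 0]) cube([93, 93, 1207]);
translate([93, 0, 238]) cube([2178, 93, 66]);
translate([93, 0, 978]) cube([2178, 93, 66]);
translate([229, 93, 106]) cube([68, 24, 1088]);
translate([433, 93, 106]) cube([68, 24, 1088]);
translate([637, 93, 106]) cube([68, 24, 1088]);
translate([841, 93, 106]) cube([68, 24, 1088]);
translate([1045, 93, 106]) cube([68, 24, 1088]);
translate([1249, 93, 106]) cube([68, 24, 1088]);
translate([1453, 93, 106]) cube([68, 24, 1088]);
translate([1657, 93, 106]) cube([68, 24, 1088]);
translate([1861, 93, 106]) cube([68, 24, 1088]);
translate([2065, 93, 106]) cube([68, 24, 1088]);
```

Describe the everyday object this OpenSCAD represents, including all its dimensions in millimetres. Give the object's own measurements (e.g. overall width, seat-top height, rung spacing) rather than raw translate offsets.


A fence section. Two 93×93 mm posts, 1207 mm tall, stand on the floor with a clear span of 2178 mm between their inner faces. Two horizontal rails of 93×66 mm section span the gap between the posts with their undersides at z = 238 mm and z = 978 mm, flush with the posts' −y face. 10 pickets, each 68 mm wide, 24 mm thick and 1088 mm tall, are fixed to the +y face of the rails with their bottoms at z = 106 mm, spaced across the span with a 136 mm gap after the −x post and between neighbouring pickets, with 138 mm left before the +x post.


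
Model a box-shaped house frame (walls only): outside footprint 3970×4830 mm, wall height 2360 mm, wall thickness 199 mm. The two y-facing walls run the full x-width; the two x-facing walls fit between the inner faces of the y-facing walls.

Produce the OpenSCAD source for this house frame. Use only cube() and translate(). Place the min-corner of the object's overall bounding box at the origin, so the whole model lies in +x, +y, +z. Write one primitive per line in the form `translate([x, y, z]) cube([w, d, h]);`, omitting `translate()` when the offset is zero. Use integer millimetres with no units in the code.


cube([3970, 199, 2360]);
translate([0, 4631, 0]) cube([3970, 199, 2360]);
translate([0, 199, 0]) cube([199, 4432, 2360]);
translate([3771, 199, 0]) cube([199, 4432, 2360]);


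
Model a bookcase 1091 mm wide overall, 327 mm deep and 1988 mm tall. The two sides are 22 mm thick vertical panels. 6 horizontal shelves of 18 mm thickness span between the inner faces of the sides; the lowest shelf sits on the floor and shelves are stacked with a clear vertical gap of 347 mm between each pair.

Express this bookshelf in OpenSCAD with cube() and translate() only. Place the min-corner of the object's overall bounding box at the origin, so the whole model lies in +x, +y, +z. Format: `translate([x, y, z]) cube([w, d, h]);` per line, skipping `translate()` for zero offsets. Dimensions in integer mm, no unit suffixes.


cube([22, 327, 1988]);
translate([1069, 0, 0]) cube([22, 327, 1988]);
translate([22, 0, 0]) cube([1047, 327, 18]);
translate([22, 0, 365]) cube([1047, 327, 18]);
translate([22, 0, 730]) cube([1047, 327, 18]);
translate([22, 0, 1095]) cube([1047, 327, 18]);
translate([22, 0, 1460]) cube([1047, 327, 18]);
translate([22, 0, 1825]) cube([1047, 327, 18]);


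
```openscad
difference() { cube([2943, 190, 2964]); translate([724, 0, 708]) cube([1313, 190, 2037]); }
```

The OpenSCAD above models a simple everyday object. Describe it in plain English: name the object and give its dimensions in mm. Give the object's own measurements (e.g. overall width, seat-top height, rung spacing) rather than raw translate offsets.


A wall 2943 mm long (x), 190 mm thick (y), 2964 mm tall, with a rectangular window opening cut through it. The opening is 1313 mm wide and 2037 mm tall; its sill is at z = 708 mm and its near (−x) edge is 724 mm from the wall's −x end. The opening passes through the full wall thickness.


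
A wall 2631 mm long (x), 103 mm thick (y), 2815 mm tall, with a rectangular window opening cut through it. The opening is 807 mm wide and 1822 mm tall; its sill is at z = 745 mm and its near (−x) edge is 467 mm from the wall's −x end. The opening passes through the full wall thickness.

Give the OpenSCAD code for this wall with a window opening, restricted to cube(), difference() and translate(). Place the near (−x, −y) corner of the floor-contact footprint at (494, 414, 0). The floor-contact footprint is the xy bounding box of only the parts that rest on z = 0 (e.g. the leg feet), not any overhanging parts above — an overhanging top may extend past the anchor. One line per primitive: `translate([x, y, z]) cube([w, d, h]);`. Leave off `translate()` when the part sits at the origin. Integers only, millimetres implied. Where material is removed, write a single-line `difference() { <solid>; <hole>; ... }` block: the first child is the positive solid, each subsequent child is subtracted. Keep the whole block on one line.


difference() { translate([494, 414, 0]) cube([2631, 103, 2815]); translate([961, 414, 745]) cube([807, 103, 1822]); }


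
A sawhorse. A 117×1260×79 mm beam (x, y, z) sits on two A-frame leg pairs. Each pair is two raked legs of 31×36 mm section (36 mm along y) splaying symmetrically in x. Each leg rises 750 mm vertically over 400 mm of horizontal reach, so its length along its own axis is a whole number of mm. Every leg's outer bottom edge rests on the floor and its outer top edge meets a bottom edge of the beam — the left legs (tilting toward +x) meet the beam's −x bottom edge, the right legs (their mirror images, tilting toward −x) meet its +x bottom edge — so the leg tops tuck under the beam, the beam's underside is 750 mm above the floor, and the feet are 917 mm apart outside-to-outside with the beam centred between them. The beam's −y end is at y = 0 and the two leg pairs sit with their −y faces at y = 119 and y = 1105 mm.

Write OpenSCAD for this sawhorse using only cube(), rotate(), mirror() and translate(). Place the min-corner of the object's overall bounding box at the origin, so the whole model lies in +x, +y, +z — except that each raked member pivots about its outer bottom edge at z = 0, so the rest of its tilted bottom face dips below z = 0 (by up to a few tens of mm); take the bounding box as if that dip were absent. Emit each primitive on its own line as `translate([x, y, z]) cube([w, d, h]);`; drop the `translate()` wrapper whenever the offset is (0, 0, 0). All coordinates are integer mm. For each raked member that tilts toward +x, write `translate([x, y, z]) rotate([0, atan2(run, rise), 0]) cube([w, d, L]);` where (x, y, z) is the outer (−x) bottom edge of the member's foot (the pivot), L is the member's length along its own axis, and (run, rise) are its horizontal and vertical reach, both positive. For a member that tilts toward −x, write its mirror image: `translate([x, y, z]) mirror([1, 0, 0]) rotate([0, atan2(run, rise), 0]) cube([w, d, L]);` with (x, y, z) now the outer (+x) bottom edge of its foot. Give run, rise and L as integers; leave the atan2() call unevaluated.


translate([400, 0, 750]) cube([117, 1260, 79]);
translate([0, 119, 0]) rotate([0, atan2(400, 750), 0]) cube([31, 36, 850]);
translate([917, 119, 0]) mirror([1, 0, 0]) rotate([0, atan2(400, 750), 0]) cube([31, 36, 850]);
translate([0, 1105, 0]) rotate([0, atan2(400, 750), 0]) cube([31, 36, 850]);
translate([917, 1105, 0]) mirror([1, 0, 0]) rotate([0, atan2(400, 750), 0]) cube([31, 36, 850]);


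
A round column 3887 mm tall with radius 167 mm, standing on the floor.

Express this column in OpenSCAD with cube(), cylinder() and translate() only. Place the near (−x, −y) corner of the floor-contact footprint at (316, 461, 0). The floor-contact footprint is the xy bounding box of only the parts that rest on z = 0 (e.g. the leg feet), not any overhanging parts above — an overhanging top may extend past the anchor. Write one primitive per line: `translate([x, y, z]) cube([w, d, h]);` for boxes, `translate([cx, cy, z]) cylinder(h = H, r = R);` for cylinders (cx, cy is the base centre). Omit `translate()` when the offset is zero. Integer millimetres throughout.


translate([483, 628, 0]) cylinder(h = 3887, r = 167);


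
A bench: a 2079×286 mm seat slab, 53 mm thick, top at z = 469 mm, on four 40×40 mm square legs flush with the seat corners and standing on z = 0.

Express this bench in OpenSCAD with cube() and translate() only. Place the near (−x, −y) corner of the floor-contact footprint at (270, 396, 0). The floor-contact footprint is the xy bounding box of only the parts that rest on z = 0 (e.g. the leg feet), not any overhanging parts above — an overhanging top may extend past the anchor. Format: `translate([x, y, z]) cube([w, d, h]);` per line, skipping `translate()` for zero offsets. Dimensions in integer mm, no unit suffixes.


// leg_h = 469 − 53 = 416
translate([270, 396, 416]) cube([2079, 286, 53]);
translate([270, 396, 0]) cube([40, 40, 416]);
translate([270, 642, 0]) cube([40, 40, 416]);
translate([2309, 396, 0]) cube([40, 40, 416]);
translate([2309, 642, 0]) cube([40, 40, 416]);


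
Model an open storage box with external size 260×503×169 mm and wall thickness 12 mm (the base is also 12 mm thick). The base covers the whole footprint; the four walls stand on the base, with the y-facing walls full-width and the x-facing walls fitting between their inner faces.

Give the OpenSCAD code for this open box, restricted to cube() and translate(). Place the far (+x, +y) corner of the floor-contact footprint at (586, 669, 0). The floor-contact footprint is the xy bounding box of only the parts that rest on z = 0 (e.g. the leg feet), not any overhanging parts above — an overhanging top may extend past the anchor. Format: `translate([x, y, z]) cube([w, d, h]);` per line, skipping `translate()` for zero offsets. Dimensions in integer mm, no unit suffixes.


translate([326, 166, 0]) cube([260, 503, 12]);
translate([326, 166, 12]) cube([260, 12, 157]);
translate([326, 657, 12]) cube([260, 12, 157]);
translate([326, 178, 12]) cube([12, 479, 157]);
translate([574, 178, 12]) cube([12, 479, 157]);


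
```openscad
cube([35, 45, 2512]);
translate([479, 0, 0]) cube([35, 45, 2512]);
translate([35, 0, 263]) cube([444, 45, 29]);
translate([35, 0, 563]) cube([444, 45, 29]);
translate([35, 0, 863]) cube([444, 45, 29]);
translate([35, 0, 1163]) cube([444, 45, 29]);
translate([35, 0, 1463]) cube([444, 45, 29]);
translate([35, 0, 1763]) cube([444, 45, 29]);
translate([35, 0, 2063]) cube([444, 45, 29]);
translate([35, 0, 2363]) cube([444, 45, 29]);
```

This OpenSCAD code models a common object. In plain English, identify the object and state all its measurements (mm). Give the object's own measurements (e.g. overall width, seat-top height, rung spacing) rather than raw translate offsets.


A straight ladder. Two 35×45 mm vertical rails, 2512 mm tall, stand 514 mm apart (outside-to-outside) with their front faces coplanar on the −y side. 8 rungs, each 45 mm deep and 29 mm tall, span between the inner faces of the rails, front faces flush with the rails. The lowest rung's underside is at z = 263 mm and rungs are spaced 300 mm apart (underside to underside).


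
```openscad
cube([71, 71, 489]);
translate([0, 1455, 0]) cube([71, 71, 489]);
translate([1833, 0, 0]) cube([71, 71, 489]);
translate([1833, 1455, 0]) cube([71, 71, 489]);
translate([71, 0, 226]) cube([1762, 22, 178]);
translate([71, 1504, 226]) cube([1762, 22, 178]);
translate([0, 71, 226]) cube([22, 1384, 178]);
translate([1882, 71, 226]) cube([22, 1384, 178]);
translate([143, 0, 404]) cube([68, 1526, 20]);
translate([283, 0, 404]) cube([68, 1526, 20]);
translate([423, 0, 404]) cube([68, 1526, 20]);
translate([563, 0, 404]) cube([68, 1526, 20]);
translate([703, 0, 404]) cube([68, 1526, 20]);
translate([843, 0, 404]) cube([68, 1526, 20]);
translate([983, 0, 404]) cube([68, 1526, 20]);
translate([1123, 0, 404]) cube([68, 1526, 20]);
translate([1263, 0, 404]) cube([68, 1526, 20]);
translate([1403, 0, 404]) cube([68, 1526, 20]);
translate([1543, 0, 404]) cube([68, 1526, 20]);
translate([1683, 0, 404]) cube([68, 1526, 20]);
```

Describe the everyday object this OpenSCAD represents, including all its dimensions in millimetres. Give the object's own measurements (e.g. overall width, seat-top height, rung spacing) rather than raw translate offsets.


A bed frame 1904 mm long (x) by 1526 mm wide (y). Four 71×71 mm corner posts, 489 mm tall, at the corners of the footprint. Four rails of 22 mm thickness and 178 mm height run between adjacent posts with their undersides at z = 226 mm, their outer faces flush with the outside of the frame (the two x-running rails run between the posts' inner faces; the two y-running rails run between the posts' inner faces). 12 slats, each 68 mm wide (x) and 20 mm thick, lie across the top of the two x-running rails, running the full 1526 mm width of the frame in y; along x they sit between the end posts with a 72 mm gap after the −x posts and between neighbouring slats, leaving 82 mm before the +x posts.


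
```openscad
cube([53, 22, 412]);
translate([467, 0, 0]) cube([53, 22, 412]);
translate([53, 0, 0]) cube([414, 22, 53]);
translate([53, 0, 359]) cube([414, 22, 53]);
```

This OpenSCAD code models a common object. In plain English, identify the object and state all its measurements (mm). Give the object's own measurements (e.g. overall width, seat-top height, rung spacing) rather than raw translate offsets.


A rectangular picture frame lying in the x–z plane (depth along y). The opening is 414 mm wide (x) by 306 mm tall (z), surrounded by a border 53 mm wide on all four sides. The frame is 22 mm deep and is made of two full-height vertical stiles with two horizontal rails fitted between them.


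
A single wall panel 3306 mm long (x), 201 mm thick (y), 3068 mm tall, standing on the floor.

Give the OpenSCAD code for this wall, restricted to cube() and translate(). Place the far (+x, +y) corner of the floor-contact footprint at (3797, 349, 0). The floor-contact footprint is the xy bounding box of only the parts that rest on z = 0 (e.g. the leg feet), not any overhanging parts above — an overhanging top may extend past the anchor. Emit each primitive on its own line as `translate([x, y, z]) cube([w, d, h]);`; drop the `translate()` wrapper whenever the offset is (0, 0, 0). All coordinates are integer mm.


translate([491, 148, 0]) cube([3306, 201, 3068]);


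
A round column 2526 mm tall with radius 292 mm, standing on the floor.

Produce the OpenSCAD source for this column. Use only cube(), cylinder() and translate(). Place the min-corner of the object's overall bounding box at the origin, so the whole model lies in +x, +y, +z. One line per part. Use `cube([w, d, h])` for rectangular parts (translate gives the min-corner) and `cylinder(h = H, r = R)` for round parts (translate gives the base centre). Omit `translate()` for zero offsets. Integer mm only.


translate([292, 292, 0]) cylinder(h = 2526, r = 292);


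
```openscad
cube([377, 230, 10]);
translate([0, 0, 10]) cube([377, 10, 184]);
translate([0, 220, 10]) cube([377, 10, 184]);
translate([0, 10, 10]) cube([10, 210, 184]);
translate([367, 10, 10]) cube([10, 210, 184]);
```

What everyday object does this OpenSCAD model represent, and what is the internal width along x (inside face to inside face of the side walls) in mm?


An open box. The internal width is 357 mm.

A 377×230 base slab with four walls standing on it — an open box. The base is 377 mm wide and the walls are 10 mm thick, so the internal width is 377 − 2 × 10 = 357 mm.


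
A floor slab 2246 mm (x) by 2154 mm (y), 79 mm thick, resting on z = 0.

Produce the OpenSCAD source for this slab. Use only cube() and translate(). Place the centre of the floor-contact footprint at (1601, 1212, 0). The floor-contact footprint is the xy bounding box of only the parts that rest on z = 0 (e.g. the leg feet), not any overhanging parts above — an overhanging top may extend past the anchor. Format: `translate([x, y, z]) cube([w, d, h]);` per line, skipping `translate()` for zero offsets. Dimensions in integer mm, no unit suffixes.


translate([478, 135, 0]) cube([2246, 2154, 79]);


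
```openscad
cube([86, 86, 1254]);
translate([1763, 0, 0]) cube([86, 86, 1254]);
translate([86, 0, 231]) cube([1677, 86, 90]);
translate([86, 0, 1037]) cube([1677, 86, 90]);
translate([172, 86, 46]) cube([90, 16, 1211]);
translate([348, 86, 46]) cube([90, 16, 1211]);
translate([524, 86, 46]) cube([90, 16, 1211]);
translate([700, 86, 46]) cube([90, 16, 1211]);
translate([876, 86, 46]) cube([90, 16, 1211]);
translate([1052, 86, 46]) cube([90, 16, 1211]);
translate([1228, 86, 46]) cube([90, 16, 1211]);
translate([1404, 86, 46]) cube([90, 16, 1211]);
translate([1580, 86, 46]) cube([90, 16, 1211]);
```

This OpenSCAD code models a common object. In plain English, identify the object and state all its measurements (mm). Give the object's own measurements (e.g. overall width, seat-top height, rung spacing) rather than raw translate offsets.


A fence section. Two 86×86 mm posts, 1254 mm tall, stand on the floor with a clear span of 1677 mm between their inner faces. Two horizontal rails of 86×90 mm section span the gap between the posts with their undersides at z = 231 mm and z = 1037 mm, flush with the posts' −y face. 9 pickets, each 90 mm wide, 16 mm thick and 1211 mm tall, are fixed to the +y face of the rails with their bottoms at z = 46 mm, spaced across the span with a 86 mm gap after the −x post and between neighbouring pickets, with 93 mm left before the +x post.


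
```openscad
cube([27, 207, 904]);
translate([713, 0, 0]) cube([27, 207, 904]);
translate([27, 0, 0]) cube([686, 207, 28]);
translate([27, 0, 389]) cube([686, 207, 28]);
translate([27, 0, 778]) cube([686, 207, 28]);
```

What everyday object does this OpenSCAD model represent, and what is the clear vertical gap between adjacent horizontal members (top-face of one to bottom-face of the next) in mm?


A bookshelf. The clear shelf gap is 361 mm.

Two tall side panels with 3 horizontal boards between them — a bookshelf. The first two shelf undersides are at z = 0 and z = 389; with shelf thickness 28, the clear gap is 389 − 0 − 28 = 361 mm.


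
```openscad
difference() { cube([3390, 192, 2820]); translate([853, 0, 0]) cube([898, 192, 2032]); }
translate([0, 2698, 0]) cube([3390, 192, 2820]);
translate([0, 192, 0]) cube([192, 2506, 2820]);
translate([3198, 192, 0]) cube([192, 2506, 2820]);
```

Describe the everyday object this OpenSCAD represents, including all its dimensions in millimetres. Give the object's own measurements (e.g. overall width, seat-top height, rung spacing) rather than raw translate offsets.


A single room: four walls, each 2820 mm tall and 192 mm thick, enclosing an outside footprint 3390×2890 mm (x × y), no floor or roof. The front and back walls (−y and +y sides) run the full x-width; the side walls fit between their inner faces. A door opening 898 mm wide and 2032 mm tall is cut through the front wall from the floor up, its −x edge 853 mm from the wall's −x end.


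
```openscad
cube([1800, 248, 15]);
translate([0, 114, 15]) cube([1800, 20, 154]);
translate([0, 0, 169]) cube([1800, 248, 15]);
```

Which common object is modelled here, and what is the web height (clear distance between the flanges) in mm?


An I-beam. The web height is 154 mm.

Two wide flanges with a thin centred web — an I-beam. Overall 184 mm minus two 15 mm flanges gives a web of 184 − 2·15 = 154 mm.


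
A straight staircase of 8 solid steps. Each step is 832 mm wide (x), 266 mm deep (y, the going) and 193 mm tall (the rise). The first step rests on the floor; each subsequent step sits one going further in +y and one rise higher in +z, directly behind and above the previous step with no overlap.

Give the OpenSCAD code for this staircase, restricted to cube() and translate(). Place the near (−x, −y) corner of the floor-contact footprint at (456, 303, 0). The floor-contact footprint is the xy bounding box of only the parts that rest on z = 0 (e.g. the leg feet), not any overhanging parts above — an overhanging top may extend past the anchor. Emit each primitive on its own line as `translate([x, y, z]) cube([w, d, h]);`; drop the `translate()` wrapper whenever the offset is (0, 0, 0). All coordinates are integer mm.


translate([456, 303, 0]) cube([832, 266, 193]);
translate([456, 569, 193]) cube([832, 266, 193]);
translate([456, 835, 386]) cube([832, 266, 193]);
translate([456, 1101, 579]) cube([832, 266, 193]);
translate([456, 1367, 772]) cube([832, 266, 193]);
translate([456, 1633, 965]) cube([832, 266, 193]);
translate([456, 1899, 1158]) cube([832, 266, 193]);
translate([456, 2165, 1351]) cube([832, 266, 193]);


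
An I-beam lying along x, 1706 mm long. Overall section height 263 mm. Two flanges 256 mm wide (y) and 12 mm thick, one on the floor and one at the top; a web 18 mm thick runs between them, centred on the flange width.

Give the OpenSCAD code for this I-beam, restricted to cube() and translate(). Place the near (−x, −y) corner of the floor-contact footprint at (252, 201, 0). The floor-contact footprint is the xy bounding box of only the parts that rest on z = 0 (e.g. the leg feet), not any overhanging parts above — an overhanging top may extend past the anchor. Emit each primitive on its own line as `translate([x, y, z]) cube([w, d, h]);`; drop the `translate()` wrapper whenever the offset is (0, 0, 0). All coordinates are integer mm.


translate([252, 201, 0]) cube([1706, 256, 12]);
translate([252, 320, 12]) cube([1706, 18, 239]);
translate([252, 201, 251]) cube([1706, 256, 12]);


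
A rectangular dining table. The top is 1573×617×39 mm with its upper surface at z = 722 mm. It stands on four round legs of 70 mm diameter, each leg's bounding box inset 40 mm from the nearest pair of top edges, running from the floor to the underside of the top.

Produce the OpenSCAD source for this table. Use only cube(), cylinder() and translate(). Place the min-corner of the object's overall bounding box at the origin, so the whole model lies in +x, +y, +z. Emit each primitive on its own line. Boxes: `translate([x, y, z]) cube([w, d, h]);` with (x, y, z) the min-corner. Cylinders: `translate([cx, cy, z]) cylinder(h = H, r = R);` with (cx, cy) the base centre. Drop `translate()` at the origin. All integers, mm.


translate([0, 0, 683]) cube([1573, 617, 39]);
translate([75, 75, 0]) cylinder(h = 683, r = 35);
translate([1498, 75, 0]) cylinder(h = 683, r = 35);
translate([75, 542, 0]) cylinder(h = 683, r = 35);
translate([1498, 542, 0]) cylinder(h = 683, r = 35);


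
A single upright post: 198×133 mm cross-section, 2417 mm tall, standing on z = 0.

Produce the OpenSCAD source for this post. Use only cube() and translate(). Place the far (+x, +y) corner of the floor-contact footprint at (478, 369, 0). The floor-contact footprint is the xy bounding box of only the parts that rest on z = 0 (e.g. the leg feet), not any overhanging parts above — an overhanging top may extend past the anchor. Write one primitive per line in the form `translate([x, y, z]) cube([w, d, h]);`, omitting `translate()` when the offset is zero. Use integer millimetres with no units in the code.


translate([280, 236, 0]) cube([198, 133, 2417]);


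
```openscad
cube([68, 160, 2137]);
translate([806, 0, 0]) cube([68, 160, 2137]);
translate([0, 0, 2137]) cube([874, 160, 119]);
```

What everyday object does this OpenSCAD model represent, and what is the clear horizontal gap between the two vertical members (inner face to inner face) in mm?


A door frame. The clear opening width is 738 mm.

Two 2137 mm tall posts with a header on top — a door frame. The left jamb is 68 mm wide at x = 0; the right jamb starts at x = 806. The clear opening is 806 − 68 = 738 mm.


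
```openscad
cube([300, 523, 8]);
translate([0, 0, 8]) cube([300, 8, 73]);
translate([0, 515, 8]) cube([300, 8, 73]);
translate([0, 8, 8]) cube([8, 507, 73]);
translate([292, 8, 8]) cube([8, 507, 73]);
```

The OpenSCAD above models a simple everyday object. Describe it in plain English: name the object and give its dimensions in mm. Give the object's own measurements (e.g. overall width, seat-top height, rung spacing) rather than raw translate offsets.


An open-topped rectangular box: outside dimensions 300×523×81 mm, with a uniform wall and base thickness of 8 mm. The base is a full 300×523 slab on the floor; four walls sit on top of the base. The front and back walls (the −y and +y sides) span the full width; the two side walls fit between them.


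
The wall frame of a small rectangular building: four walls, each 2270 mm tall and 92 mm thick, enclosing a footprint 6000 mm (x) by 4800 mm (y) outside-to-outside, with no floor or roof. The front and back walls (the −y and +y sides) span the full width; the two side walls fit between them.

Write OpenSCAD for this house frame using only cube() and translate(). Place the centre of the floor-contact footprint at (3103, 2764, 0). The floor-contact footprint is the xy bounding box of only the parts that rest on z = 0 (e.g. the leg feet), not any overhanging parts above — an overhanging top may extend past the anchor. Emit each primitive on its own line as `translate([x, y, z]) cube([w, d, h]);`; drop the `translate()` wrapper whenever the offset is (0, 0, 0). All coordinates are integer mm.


translate([103, 364, 0]) cube([6000, 92, 2270]);
translate([103, 5072, 0]) cube([6000, 92, 2270]);
translate([103, 456, 0]) cube([92, 4616, 2270]);
translate([6011, 456, 0]) cube([92, 4616, 2270]);


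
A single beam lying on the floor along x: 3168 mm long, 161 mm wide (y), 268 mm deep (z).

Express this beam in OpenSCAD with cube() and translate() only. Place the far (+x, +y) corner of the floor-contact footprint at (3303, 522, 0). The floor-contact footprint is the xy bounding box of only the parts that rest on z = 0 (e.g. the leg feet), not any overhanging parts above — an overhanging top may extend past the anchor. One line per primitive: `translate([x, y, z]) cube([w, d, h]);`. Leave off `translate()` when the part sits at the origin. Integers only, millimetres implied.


translate([135, 361, 0]) cube([3168, 161, 268]);


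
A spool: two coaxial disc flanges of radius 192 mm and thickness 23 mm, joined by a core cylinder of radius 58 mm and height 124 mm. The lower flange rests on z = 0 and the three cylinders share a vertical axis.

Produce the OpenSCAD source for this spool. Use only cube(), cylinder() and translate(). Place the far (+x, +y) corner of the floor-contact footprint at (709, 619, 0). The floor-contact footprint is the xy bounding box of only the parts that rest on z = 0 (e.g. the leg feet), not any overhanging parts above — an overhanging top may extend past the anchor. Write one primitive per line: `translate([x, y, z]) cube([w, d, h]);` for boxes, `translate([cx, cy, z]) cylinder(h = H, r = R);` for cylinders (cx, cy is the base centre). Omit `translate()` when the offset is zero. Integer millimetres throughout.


translate([517, 427, 0]) cylinder(h = 23, r = 192);
translate([517, 427, 23]) cylinder(h = 124, r = 58);
translate([517, 427, 147]) cylinder(h = 23, r = 192);


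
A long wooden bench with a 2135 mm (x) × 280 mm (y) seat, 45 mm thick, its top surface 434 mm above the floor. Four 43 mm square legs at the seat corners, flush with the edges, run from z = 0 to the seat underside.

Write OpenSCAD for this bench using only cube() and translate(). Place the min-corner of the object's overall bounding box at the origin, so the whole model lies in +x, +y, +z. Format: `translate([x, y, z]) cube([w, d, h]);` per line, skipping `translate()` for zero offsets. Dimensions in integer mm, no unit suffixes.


// leg_h = 434 − 45 = 389
translate([0, 0, 389]) cube([2135, 280, 45]);
cube([43, 43, 389]);
translate([0, 237, 0]) cube([43, 43, 389]);
translate([2092, 0, 0]) cube([43, 43, 389]);
translate([2092, 237, 0]) cube([43, 43, 389]);


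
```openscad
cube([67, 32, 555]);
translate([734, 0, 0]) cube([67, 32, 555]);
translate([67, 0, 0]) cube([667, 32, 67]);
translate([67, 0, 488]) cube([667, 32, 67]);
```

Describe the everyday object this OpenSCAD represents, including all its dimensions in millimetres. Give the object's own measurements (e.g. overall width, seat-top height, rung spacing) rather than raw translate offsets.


A rectangular picture frame lying in the x–z plane (depth along y). The opening is 667 mm wide (x) by 421 mm tall (z), surrounded by a border 67 mm wide on all four sides. The frame is 32 mm deep and is made of two full-height vertical stiles with two horizontal rails fitted between them.


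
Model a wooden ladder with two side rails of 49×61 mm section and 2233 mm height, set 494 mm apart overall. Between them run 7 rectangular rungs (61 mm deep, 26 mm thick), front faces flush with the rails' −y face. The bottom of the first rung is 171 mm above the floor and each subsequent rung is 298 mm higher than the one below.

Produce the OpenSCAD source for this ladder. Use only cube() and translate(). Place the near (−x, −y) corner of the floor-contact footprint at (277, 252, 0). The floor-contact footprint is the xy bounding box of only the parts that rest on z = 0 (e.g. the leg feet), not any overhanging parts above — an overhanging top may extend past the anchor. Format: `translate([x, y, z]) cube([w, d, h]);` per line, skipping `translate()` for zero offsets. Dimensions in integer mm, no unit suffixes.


translate([277, 252, 0]) cube([49, 61, 2233]);
translate([722, 252, 0]) cube([49, 61, 2233]);
translate([326, 252, 171]) cube([396, 61, 26]);
translate([326, 252, 469]) cube([396, 61, 26]);
translate([326, 252, 767]) cube([396, 61, 26]);
translate([326, 252, 1065]) cube([396, 61, 26]);
translate([326, 252, 1363]) cube([396, 61, 26]);
translate([326, 252, 1661]) cube([396, 61, 26]);
translate([326, 252, 1959]) cube([396, 61, 26]);


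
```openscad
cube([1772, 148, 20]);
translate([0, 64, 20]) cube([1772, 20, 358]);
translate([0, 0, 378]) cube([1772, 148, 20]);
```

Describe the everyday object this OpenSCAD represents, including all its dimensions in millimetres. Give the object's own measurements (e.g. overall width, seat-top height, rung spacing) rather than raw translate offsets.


An I-beam lying along x, 1772 mm long. Overall section height 398 mm. Two flanges 148 mm wide (y) and 20 mm thick, one on the floor and one at the top; a web 20 mm thick runs between them, centred on the flange width.


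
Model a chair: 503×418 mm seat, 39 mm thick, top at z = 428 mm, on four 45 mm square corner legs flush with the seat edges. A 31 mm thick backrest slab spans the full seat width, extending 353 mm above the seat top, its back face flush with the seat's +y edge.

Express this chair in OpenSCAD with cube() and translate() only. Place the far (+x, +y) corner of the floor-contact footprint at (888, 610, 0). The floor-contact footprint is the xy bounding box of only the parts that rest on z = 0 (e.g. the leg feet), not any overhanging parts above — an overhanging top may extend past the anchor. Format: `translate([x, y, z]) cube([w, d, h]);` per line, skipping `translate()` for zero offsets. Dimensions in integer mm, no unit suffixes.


translate([385, 192, 389]) cube([503, 418, 39]);
translate([385, 192, 0]) cube([45, 45, 389]);
translate([843, 192, 0]) cube([45, 45, 389]);
translate([385, 565, 0]) cube([45, 45, 389]);
translate([843, 565, 0]) cube([45, 45, 389]);
translate([385, 579, 428]) cube([503, 31, 353]);


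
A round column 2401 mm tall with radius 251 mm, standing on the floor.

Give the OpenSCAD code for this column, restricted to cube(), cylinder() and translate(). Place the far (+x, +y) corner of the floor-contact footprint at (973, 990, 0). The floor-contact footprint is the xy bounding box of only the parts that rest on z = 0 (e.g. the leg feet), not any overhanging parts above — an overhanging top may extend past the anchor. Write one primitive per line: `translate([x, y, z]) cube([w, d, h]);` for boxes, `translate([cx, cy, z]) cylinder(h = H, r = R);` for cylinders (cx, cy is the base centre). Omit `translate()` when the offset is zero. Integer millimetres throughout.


translate([722, 739, 0]) cylinder(h = 2401, r = 251);


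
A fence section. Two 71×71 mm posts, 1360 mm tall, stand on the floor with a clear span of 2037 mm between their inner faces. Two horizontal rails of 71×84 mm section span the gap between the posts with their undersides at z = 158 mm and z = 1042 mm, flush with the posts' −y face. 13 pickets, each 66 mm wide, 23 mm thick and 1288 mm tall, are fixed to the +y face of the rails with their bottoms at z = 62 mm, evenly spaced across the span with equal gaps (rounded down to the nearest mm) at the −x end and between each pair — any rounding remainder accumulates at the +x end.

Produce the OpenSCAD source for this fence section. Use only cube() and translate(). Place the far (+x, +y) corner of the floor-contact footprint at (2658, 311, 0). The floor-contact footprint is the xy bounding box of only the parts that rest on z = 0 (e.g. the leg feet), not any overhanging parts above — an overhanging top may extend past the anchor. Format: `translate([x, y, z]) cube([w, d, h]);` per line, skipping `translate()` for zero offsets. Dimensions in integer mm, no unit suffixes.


translate([479, 240, 0]) cube([71, 71, 1360]);
translate([2587, 240, 0]) cube([71, 71, 1360]);
translate([550, 240, 158]) cube([2037, 71, 84]);
translate([550, 240, 1042]) cube([2037, 71, 84]);
translate([634, 311, 62]) cube([66, 23, 1288]);
translate([784, 311, 62]) cube([66, 23, 1288]);
translate([934, 311, 62]) cube([66, 23, 1288]);
translate([1084, 311, 62]) cube([66, 23, 1288]);
translate([1234, 311, 62]) cube([66, 23, 1288]);
translate([1384, 311, 62]) cube([66, 23, 1288]);
translate([1534, 311, 62]) cube([66, 23, 1288]);
translate([1684, 311, 62]) cube([66, 23, 1288]);
translate([1834, 311, 62]) cube([66, 23, 1288]);
translate([1984, 311, 62]) cube([66, 23, 1288]);
translate([2134, 311, 62]) cube([66, 23, 1288]);
translate([2284, 311, 62]) cube([66, 23, 1288]);
translate([2434, 311, 62]) cube([66, 23, 1288]);


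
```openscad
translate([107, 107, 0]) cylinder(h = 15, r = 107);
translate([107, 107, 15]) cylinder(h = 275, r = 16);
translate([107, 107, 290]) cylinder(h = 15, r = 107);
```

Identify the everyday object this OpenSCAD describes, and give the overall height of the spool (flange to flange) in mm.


A spool. The overall height is 305 mm.

Three coaxial cylinders, large–small–large — a spool. Two 15 mm flanges and a 275 mm core give 15 + 275 + 15 = 305 mm.
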